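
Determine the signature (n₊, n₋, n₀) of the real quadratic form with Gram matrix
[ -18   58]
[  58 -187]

step 0: pivot -18 → sign −
step 1: pivot -1/9 → sign −
signature = (0, 2, 0)

Answer: (0, 2, 0)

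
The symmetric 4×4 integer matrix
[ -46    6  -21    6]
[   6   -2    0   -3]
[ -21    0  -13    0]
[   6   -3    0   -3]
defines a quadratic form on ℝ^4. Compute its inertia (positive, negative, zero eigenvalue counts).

step 0: pivot -46 → sign −
step 1: pivot -28/23 → sign −
step 2: pivot 11/4 → sign +
step 3: pivot -3/154 → sign −
signature = (1, 3, 0)

Answer: (1, 3, 0)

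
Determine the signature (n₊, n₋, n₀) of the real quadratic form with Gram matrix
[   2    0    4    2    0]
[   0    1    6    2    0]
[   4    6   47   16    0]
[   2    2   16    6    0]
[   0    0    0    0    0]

step 0: pivot 2 → sign +
step 1: pivot 1 → sign +
step 2: pivot 3 → sign +
step 3: row/col 3 already zero → sign 0
step 4: row/col 4 already zero → sign 0
signature = (3, 0, 2)

Answer: (3, 0, 2)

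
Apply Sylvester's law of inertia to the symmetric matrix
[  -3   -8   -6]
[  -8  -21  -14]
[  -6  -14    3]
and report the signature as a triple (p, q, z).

Answer: (2, 1, 0)

Derivation:
step 0: pivot -3 → sign −
step 1: pivot 1/3 → sign +
step 2: pivot 3 → sign +
signature = (2, 1, 0)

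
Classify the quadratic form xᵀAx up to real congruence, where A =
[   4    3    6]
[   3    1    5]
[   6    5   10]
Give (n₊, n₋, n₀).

Answer: (2, 1, 0)

Derivation:
step 0: pivot 4 → sign +
step 1: pivot -5/4 → sign −
step 2: pivot 6/5 → sign +
signature = (2, 1, 0)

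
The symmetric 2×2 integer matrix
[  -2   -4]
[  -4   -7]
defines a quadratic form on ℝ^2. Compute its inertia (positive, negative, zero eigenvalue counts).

Answer: (1, 1, 0)

Derivation:
step 0: pivot -2 → sign −
step 1: pivot 1 → sign +
signature = (1, 1, 0)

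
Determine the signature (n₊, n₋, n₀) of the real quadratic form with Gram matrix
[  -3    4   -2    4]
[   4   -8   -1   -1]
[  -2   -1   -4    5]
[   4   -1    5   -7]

Answer: (1, 3, 0)

Derivation:
step 0: pivot -3 → sign −
step 1: pivot -8/3 → sign −
step 2: pivot 19/8 → sign +
step 3: pivot -3/19 → sign −
signature = (1, 3, 0)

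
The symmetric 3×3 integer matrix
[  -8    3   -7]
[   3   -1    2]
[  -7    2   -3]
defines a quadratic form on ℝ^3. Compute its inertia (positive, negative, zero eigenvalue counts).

Answer: (1, 1, 1)

Derivation:
step 0: pivot -8 → sign −
step 1: pivot 1/8 → sign +
step 2: row/col 2 already zero → sign 0
signature = (1, 1, 1)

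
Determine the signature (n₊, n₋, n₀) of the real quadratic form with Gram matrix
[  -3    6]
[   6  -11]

step 0: pivot -3 → sign −
step 1: pivot 1 → sign +
signature = (1, 1, 0)

Answer: (1, 1, 0)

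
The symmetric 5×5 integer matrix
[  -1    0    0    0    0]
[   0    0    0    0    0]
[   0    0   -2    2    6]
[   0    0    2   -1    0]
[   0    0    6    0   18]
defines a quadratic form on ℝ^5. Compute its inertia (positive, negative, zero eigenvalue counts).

Answer: (1, 2, 2)

Derivation:
step 0: pivot -1 → sign −
step 1: pivot -2 → sign −
step 2: pivot 1 → sign +
step 3: row/col 3 already zero → sign 0
step 4: row/col 4 already zero → sign 0
signature = (1, 2, 2)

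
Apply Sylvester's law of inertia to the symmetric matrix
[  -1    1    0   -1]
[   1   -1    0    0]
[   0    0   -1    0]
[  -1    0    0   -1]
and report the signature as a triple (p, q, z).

step 0: pivot -1 → sign −
step 1: pivot -1 → sign −
step 2: pivot -2 → sign −
step 3: pivot 1/2 → sign +
signature = (1, 3, 0)

Answer: (1, 3, 0)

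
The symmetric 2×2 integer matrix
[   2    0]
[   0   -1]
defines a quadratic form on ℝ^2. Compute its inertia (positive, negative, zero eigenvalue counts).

Answer: (1, 1, 0)

Derivation:
step 0: pivot 2 → sign +
step 1: pivot -1 → sign −
signature = (1, 1, 0)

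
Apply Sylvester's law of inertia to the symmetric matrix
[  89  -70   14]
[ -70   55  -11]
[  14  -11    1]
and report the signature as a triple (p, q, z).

Answer: (1, 2, 0)

Derivation:
step 0: pivot 89 → sign +
step 1: pivot -5/89 → sign −
step 2: pivot -6/5 → sign −
signature = (1, 2, 0)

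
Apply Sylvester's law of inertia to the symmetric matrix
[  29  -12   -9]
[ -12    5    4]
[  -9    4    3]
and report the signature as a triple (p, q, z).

Answer: (2, 1, 0)

Derivation:
step 0: pivot 29 → sign +
step 1: pivot 1/29 → sign +
step 2: pivot -2 → sign −
signature = (2, 1, 0)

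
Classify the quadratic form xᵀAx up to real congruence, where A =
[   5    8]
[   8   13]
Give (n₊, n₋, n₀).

Answer: (2, 0, 0)

Derivation:
step 0: pivot 5 → sign +
step 1: pivot 1/5 → sign +
signature = (2, 0, 0)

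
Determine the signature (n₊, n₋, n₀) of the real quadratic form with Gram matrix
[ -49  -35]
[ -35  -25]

step 0: pivot -49 → sign −
step 1: row/col 1 already zero → sign 0
signature = (0, 1, 1)

Answer: (0, 1, 1)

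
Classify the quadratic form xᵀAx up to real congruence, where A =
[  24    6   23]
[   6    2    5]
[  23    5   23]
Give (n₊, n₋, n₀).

Answer: (2, 1, 0)

Derivation:
step 0: pivot 24 → sign +
step 1: pivot 1/2 → sign +
step 2: pivot -1/6 → sign −
signature = (2, 1, 0)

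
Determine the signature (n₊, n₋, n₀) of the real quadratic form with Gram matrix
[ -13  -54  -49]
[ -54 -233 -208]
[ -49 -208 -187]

step 0: pivot -13 → sign −
step 1: pivot -113/13 → sign −
step 2: pivot -2/113 → sign −
signature = (0, 3, 0)

Answer: (0, 3, 0)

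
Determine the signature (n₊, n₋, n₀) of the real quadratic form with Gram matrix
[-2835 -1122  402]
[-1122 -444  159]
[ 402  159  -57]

Answer: (1, 2, 0)

Derivation:
step 0: pivot -2835 → sign −
step 1: pivot 16/315 → sign +
step 2: pivot -3/16 → sign −
signature = (1, 2, 0)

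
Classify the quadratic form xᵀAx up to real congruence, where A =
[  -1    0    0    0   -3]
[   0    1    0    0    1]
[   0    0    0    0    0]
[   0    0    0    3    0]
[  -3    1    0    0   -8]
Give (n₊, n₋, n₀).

step 0: pivot -1 → sign −
step 1: pivot 1 → sign +
step 2: pivot 3 → sign +
step 3: row/col 3 already zero → sign 0
step 4: row/col 4 already zero → sign 0
signature = (2, 1, 2)

Answer: (2, 1, 2)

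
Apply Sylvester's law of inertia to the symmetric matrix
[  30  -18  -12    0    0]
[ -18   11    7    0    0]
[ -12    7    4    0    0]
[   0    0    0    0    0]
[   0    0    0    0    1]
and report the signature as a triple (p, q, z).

Answer: (3, 1, 1)

Derivation:
step 0: pivot 30 → sign +
step 1: pivot 1/5 → sign +
step 2: pivot -1 → sign −
step 3: pivot 1 → sign +
step 4: row/col 4 already zero → sign 0
signature = (3, 1, 1)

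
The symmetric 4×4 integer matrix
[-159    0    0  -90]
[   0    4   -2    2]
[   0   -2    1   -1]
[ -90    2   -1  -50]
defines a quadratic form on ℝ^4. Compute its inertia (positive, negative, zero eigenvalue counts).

Answer: (1, 2, 1)

Derivation:
step 0: pivot -159 → sign −
step 1: pivot 4 → sign +
step 2: pivot -3/53 → sign −
step 3: row/col 3 already zero → sign 0
signature = (1, 2, 1)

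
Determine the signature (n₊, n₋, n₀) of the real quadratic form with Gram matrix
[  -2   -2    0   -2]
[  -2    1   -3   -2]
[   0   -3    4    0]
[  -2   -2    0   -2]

step 0: pivot -2 → sign −
step 1: pivot 3 → sign +
step 2: pivot 1 → sign +
step 3: row/col 3 already zero → sign 0
signature = (2, 1, 1)

Answer: (2, 1, 1)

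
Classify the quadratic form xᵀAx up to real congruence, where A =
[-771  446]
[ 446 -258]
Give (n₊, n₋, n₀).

Answer: (0, 2, 0)

Derivation:
step 0: pivot -771 → sign −
step 1: pivot -2/771 → sign −
signature = (0, 2, 0)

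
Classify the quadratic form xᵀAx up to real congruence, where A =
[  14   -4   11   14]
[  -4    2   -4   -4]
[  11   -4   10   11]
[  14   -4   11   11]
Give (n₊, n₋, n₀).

Answer: (3, 1, 0)

Derivation:
step 0: pivot 14 → sign +
step 1: pivot 6/7 → sign +
step 2: pivot 1/2 → sign +
step 3: pivot -3 → sign −
signature = (3, 1, 0)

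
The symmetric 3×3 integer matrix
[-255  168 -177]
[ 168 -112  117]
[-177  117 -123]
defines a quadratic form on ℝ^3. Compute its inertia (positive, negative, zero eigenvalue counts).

Answer: (0, 3, 0)

Derivation:
step 0: pivot -255 → sign −
step 1: pivot -112/85 → sign −
step 2: pivot -3/112 → sign −
signature = (0, 3, 0)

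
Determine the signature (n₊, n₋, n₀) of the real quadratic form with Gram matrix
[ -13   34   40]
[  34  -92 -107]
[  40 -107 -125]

step 0: pivot -13 → sign −
step 1: pivot -40/13 → sign −
step 2: pivot -3/40 → sign −
signature = (0, 3, 0)

Answer: (0, 3, 0)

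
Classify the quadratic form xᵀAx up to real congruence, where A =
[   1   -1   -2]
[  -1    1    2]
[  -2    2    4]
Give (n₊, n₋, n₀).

step 0: pivot 1 → sign +
step 1: row/col 1 already zero → sign 0
step 2: row/col 2 already zero → sign 0
signature = (1, 0, 2)

Answer: (1, 0, 2)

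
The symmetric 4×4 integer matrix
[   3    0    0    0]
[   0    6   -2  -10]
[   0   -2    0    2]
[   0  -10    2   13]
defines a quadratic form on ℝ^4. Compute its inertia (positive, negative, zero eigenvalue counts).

step 0: pivot 3 → sign +
step 1: pivot 6 → sign +
step 2: pivot -2/3 → sign −
step 3: pivot -1 → sign −
signature = (2, 2, 0)

Answer: (2, 2, 0)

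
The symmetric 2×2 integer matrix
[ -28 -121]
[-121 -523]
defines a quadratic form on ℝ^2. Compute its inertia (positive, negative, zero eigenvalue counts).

Answer: (0, 2, 0)

Derivation:
step 0: pivot -28 → sign −
step 1: pivot -3/28 → sign −
signature = (0, 2, 0)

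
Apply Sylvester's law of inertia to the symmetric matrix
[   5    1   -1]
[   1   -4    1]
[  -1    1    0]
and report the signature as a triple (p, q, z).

step 0: pivot 5 → sign +
step 1: pivot -21/5 → sign −
step 2: pivot 1/7 → sign +
signature = (2, 1, 0)

Answer: (2, 1, 0)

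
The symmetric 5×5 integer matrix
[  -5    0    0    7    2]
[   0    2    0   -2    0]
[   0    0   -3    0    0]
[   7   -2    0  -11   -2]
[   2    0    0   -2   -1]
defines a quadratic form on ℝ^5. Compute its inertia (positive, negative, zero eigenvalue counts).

step 0: pivot -5 → sign −
step 1: pivot 2 → sign +
step 2: pivot -3 → sign −
step 3: pivot -16/5 → sign −
step 4: row/col 4 already zero → sign 0
signature = (1, 3, 1)

Answer: (1, 3, 1)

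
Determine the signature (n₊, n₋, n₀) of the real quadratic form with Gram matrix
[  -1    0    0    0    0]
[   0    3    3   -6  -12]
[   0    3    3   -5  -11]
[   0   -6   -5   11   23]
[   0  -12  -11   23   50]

step 0: pivot -1 → sign −
step 1: pivot 3 → sign +
step 2: pivot -1 → sign −
step 3: pivot 1 → sign +
step 4: pivot 3 → sign +
signature = (3, 2, 0)

Answer: (3, 2, 0)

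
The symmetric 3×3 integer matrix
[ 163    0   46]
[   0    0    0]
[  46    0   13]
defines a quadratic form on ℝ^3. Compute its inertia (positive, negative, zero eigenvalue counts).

Answer: (2, 0, 1)

Derivation:
step 0: pivot 163 → sign +
step 1: pivot 3/163 → sign +
step 2: row/col 2 already zero → sign 0
signature = (2, 0, 1)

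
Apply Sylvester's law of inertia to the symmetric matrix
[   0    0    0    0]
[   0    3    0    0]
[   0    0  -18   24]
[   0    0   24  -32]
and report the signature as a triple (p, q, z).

step 0: pivot 3 → sign +
step 1: pivot -18 → sign −
step 2: row/col 2 already zero → sign 0
step 3: row/col 3 already zero → sign 0
signature = (1, 1, 2)

Answer: (1, 1, 2)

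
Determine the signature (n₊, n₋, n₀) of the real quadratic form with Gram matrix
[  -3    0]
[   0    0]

Answer: (0, 1, 1)

Derivation:
step 0: pivot -3 → sign −
step 1: row/col 1 already zero → sign 0
signature = (0, 1, 1)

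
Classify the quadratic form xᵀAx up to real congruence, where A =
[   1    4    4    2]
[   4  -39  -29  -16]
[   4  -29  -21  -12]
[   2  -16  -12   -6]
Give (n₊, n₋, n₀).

step 0: pivot 1 → sign +
step 1: pivot -55 → sign −
step 2: pivot -2/11 → sign −
step 3: pivot 6/5 → sign +
signature = (2, 2, 0)

Answer: (2, 2, 0)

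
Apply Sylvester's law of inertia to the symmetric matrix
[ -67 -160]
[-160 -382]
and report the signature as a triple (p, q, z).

step 0: pivot -67 → sign −
step 1: pivot 6/67 → sign +
signature = (1, 1, 0)

Answer: (1, 1, 0)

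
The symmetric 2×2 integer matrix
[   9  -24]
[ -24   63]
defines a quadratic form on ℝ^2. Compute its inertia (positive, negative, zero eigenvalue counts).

Answer: (1, 1, 0)

Derivation:
step 0: pivot 9 → sign +
step 1: pivot -1 → sign −
signature = (1, 1, 0)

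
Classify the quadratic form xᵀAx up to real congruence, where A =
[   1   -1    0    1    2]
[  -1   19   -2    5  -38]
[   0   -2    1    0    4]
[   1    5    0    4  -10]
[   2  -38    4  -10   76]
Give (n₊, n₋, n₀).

step 0: pivot 1 → sign +
step 1: pivot 18 → sign +
step 2: pivot 7/9 → sign +
step 3: pivot 3/7 → sign +
step 4: row/col 4 already zero → sign 0
signature = (4, 0, 1)

Answer: (4, 0, 1)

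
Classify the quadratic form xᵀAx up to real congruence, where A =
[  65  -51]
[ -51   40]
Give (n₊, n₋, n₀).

step 0: pivot 65 → sign +
step 1: pivot -1/65 → sign −
signature = (1, 1, 0)

Answer: (1, 1, 0)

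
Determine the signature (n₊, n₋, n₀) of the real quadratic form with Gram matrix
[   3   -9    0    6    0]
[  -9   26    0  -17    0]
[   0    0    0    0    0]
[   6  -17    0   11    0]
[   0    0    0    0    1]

step 0: pivot 3 → sign +
step 1: pivot -1 → sign −
step 2: pivot 1 → sign +
step 3: row/col 3 already zero → sign 0
step 4: row/col 4 already zero → sign 0
signature = (2, 1, 2)

Answer: (2, 1, 2)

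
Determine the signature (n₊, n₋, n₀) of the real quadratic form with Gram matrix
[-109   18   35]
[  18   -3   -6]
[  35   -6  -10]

Answer: (1, 2, 0)

Derivation:
step 0: pivot -109 → sign −
step 1: pivot -3/109 → sign −
step 2: pivot 3 → sign +
signature = (1, 2, 0)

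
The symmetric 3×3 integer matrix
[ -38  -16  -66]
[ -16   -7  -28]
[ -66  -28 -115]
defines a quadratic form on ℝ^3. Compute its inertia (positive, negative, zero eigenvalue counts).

step 0: pivot -38 → sign −
step 1: pivot -5/19 → sign −
step 2: pivot -1/5 → sign −
signature = (0, 3, 0)

Answer: (0, 3, 0)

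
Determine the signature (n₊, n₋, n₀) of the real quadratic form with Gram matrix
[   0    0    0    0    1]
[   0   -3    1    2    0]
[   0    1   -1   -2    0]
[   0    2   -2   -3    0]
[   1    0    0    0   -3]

step 0: pivot -3 → sign −
step 1: pivot -2/3 → sign −
step 2: pivot 1 → sign +
step 3: pivot -3 → sign −
step 4: pivot 1/3 → sign +
signature = (2, 3, 0)

Answer: (2, 3, 0)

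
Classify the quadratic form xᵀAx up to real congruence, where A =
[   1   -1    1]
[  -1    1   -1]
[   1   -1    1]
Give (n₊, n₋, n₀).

Answer: (1, 0, 2)

Derivation:
step 0: pivot 1 → sign +
step 1: row/col 1 already zero → sign 0
step 2: row/col 2 already zero → sign 0
signature = (1, 0, 2)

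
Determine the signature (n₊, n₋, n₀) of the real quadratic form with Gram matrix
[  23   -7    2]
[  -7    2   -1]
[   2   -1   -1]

step 0: pivot 23 → sign +
step 1: pivot -3/23 → sign −
step 2: row/col 2 already zero → sign 0
signature = (1, 1, 1)

Answer: (1, 1, 1)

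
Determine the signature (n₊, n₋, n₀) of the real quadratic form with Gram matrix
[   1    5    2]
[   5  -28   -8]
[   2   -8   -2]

step 0: pivot 1 → sign +
step 1: pivot -53 → sign −
step 2: pivot 6/53 → sign +
signature = (2, 1, 0)

Answer: (2, 1, 0)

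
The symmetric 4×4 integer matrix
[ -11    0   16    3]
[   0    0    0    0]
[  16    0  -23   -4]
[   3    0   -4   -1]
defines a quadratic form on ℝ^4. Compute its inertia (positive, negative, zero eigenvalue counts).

step 0: pivot -11 → sign −
step 1: pivot 3/11 → sign +
step 2: pivot -2/3 → sign −
step 3: row/col 3 already zero → sign 0
signature = (1, 2, 1)

Answer: (1, 2, 1)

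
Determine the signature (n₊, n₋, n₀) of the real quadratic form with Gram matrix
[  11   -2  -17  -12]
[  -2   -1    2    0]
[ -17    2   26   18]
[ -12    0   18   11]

step 0: pivot 11 → sign +
step 1: pivot -15/11 → sign −
step 2: pivot 3/5 → sign +
step 3: pivot -1 → sign −
signature = (2, 2, 0)

Answer: (2, 2, 0)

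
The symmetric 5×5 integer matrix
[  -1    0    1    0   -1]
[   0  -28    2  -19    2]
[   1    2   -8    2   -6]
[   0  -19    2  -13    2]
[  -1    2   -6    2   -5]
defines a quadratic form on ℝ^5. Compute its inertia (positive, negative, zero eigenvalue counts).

step 0: pivot -1 → sign −
step 1: pivot -28 → sign −
step 2: pivot -48/7 → sign −
step 3: pivot -3/64 → sign −
step 4: pivot 3 → sign +
signature = (1, 4, 0)

Answer: (1, 4, 0)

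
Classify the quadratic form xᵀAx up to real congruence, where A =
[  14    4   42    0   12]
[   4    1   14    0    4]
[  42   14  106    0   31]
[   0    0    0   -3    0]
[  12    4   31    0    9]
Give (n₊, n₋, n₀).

Answer: (2, 3, 0)

Derivation:
step 0: pivot 14 → sign +
step 1: pivot -1/7 → sign −
step 2: pivot 8 → sign +
step 3: pivot -3 → sign −
step 4: pivot -1/8 → sign −
signature = (2, 3, 0)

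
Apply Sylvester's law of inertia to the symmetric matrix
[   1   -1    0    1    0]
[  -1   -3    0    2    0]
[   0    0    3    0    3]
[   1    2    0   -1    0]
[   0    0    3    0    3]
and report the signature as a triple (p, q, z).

step 0: pivot 1 → sign +
step 1: pivot -4 → sign −
step 2: pivot 3 → sign +
step 3: pivot 1/4 → sign +
step 4: row/col 4 already zero → sign 0
signature = (3, 1, 1)

Answer: (3, 1, 1)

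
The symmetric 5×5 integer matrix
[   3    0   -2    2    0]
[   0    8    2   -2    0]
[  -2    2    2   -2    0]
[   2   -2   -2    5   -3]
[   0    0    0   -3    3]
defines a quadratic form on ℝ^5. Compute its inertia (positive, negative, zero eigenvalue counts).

Answer: (4, 0, 1)

Derivation:
step 0: pivot 3 → sign +
step 1: pivot 8 → sign +
step 2: pivot 1/6 → sign +
step 3: pivot 3 → sign +
step 4: row/col 4 already zero → sign 0
signature = (4, 0, 1)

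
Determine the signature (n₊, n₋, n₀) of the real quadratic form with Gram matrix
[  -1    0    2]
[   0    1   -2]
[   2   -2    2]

step 0: pivot -1 → sign −
step 1: pivot 1 → sign +
step 2: pivot 2 → sign +
signature = (2, 1, 0)

Answer: (2, 1, 0)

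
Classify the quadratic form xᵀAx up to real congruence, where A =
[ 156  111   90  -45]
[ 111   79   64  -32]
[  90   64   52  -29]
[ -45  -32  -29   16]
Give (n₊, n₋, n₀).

Answer: (3, 1, 0)

Derivation:
step 0: pivot 156 → sign +
step 1: pivot 1/52 → sign +
step 2: pivot 3 → sign +
step 3: pivot -3 → sign −
signature = (3, 1, 0)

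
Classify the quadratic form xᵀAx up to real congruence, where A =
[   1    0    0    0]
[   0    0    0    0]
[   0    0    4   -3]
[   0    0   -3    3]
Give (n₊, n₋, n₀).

Answer: (3, 0, 1)

Derivation:
step 0: pivot 1 → sign +
step 1: pivot 4 → sign +
step 2: pivot 3/4 → sign +
step 3: row/col 3 already zero → sign 0
signature = (3, 0, 1)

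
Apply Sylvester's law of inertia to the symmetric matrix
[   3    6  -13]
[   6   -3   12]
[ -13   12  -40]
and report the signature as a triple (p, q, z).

step 0: pivot 3 → sign +
step 1: pivot -15 → sign −
step 2: pivot -1/15 → sign −
signature = (1, 2, 0)

Answer: (1, 2, 0)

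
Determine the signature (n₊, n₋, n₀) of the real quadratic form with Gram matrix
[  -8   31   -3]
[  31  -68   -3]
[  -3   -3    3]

Answer: (2, 1, 0)

Derivation:
step 0: pivot -8 → sign −
step 1: pivot 417/8 → sign +
step 2: pivot 3/139 → sign +
signature = (2, 1, 0)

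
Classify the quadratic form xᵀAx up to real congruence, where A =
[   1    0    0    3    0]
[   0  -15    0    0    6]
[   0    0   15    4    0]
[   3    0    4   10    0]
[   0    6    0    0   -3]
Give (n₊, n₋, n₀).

step 0: pivot 1 → sign +
step 1: pivot -15 → sign −
step 2: pivot 15 → sign +
step 3: pivot -1/15 → sign −
step 4: pivot -3/5 → sign −
signature = (2, 3, 0)

Answer: (2, 3, 0)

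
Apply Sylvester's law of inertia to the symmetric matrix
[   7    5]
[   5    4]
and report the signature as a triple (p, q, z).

Answer: (2, 0, 0)

Derivation:
step 0: pivot 7 → sign +
step 1: pivot 3/7 → sign +
signature = (2, 0, 0)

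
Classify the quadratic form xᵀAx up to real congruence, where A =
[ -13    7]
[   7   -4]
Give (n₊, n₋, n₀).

Answer: (0, 2, 0)

Derivation:
step 0: pivot -13 → sign −
step 1: pivot -3/13 → sign −
signature = (0, 2, 0)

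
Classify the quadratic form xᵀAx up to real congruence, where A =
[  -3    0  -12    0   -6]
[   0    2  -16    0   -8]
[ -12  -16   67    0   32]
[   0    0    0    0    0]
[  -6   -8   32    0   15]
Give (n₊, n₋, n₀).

Answer: (1, 3, 1)

Derivation:
step 0: pivot -3 → sign −
step 1: pivot 2 → sign +
step 2: pivot -13 → sign −
step 3: pivot -1/13 → sign −
step 4: row/col 4 already zero → sign 0
signature = (1, 3, 1)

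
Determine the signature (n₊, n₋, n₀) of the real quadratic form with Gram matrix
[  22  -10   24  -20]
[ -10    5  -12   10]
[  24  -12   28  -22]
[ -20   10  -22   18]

Answer: (3, 1, 0)

Derivation:
step 0: pivot 22 → sign +
step 1: pivot 5/11 → sign +
step 2: pivot -4/5 → sign −
step 3: pivot 3 → sign +
signature = (3, 1, 0)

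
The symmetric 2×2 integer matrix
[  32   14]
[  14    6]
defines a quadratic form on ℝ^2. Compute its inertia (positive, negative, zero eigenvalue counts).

Answer: (1, 1, 0)

Derivation:
step 0: pivot 32 → sign +
step 1: pivot -1/8 → sign −
signature = (1, 1, 0)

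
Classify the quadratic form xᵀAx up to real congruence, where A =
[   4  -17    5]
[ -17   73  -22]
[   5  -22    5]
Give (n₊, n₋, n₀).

Answer: (2, 1, 0)

Derivation:
step 0: pivot 4 → sign +
step 1: pivot 3/4 → sign +
step 2: pivot -2 → sign −
signature = (2, 1, 0)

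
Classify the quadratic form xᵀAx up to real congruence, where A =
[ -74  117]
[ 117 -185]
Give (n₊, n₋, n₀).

Answer: (0, 2, 0)

Derivation:
step 0: pivot -74 → sign −
step 1: pivot -1/74 → sign −
signature = (0, 2, 0)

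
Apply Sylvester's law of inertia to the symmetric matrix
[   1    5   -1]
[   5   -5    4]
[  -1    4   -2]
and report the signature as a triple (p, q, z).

step 0: pivot 1 → sign +
step 1: pivot -30 → sign −
step 2: pivot -3/10 → sign −
signature = (1, 2, 0)

Answer: (1, 2, 0)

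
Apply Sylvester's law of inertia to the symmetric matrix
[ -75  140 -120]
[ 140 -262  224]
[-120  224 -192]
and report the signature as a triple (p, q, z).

Answer: (0, 2, 1)

Derivation:
step 0: pivot -75 → sign −
step 1: pivot -2/3 → sign −
step 2: row/col 2 already zero → sign 0
signature = (0, 2, 1)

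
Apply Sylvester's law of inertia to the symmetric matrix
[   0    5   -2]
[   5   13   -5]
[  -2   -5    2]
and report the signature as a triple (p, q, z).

Answer: (2, 1, 0)

Derivation:
step 0: pivot 13 → sign +
step 1: pivot -25/13 → sign −
step 2: pivot 2/25 → sign +
signature = (2, 1, 0)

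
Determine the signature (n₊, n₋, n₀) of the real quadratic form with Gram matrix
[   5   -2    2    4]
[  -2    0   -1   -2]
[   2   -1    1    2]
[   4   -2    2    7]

Answer: (3, 1, 0)

Derivation:
step 0: pivot 5 → sign +
step 1: pivot -4/5 → sign −
step 2: pivot 1/4 → sign +
step 3: pivot 3 → sign +
signature = (3, 1, 0)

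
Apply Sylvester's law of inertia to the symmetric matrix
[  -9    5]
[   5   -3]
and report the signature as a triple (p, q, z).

step 0: pivot -9 → sign −
step 1: pivot -2/9 → sign −
signature = (0, 2, 0)

Answer: (0, 2, 0)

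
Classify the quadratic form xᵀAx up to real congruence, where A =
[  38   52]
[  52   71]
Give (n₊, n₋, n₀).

step 0: pivot 38 → sign +
step 1: pivot -3/19 → sign −
signature = (1, 1, 0)

Answer: (1, 1, 0)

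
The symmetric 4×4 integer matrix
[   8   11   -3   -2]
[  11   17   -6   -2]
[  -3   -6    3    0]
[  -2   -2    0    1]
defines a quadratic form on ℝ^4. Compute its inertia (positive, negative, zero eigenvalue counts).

step 0: pivot 8 → sign +
step 1: pivot 15/8 → sign +
step 2: pivot 1/5 → sign +
step 3: row/col 3 already zero → sign 0
signature = (3, 0, 1)

Answer: (3, 0, 1)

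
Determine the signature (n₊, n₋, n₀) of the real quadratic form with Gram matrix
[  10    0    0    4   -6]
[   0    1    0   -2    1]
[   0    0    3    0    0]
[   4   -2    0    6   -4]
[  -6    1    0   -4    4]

step 0: pivot 10 → sign +
step 1: pivot 1 → sign +
step 2: pivot 3 → sign +
step 3: pivot 2/5 → sign +
step 4: pivot -1 → sign −
signature = (4, 1, 0)

Answer: (4, 1, 0)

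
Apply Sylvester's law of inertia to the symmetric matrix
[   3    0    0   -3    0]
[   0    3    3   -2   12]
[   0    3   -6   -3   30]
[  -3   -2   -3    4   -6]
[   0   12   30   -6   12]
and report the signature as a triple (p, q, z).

Answer: (2, 2, 1)

Derivation:
step 0: pivot 3 → sign +
step 1: pivot 3 → sign +
step 2: pivot -9 → sign −
step 3: pivot -2/9 → sign −
step 4: row/col 4 already zero → sign 0
signature = (2, 2, 1)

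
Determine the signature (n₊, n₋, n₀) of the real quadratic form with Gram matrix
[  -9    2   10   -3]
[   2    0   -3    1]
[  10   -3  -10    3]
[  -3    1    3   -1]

Answer: (1, 2, 1)

Derivation:
step 0: pivot -9 → sign −
step 1: pivot 4/9 → sign +
step 2: pivot -1/4 → sign −
step 3: row/col 3 already zero → sign 0
signature = (1, 2, 1)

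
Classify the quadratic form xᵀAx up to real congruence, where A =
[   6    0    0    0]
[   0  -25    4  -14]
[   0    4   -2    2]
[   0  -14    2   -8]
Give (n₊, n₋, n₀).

step 0: pivot 6 → sign +
step 1: pivot -25 → sign −
step 2: pivot -34/25 → sign −
step 3: pivot -2/17 → sign −
signature = (1, 3, 0)

Answer: (1, 3, 0)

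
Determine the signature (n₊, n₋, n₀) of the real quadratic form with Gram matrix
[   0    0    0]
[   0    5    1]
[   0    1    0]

Answer: (1, 1, 1)

Derivation:
step 0: pivot 5 → sign +
step 1: pivot -1/5 → sign −
step 2: row/col 2 already zero → sign 0
signature = (1, 1, 1)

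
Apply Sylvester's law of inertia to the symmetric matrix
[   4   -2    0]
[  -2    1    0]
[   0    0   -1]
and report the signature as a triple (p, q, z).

Answer: (1, 1, 1)

Derivation:
step 0: pivot 4 → sign +
step 1: pivot -1 → sign −
step 2: row/col 2 already zero → sign 0
signature = (1, 1, 1)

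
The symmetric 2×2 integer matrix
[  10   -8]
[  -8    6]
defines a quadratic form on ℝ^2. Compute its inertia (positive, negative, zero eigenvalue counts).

step 0: pivot 10 → sign +
step 1: pivot -2/5 → sign −
signature = (1, 1, 0)

Answer: (1, 1, 0)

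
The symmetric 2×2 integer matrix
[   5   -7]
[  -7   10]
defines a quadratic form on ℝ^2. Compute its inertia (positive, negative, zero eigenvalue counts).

step 0: pivot 5 → sign +
step 1: pivot 1/5 → sign +
signature = (2, 0, 0)

Answer: (2, 0, 0)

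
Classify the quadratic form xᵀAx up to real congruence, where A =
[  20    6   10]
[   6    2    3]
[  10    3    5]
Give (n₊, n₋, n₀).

step 0: pivot 20 → sign +
step 1: pivot 1/5 → sign +
step 2: row/col 2 already zero → sign 0
signature = (2, 0, 1)

Answer: (2, 0, 1)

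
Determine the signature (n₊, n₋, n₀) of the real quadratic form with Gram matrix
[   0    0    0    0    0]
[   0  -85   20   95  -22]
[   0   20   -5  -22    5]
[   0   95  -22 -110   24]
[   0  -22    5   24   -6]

step 0: pivot -85 → sign −
step 1: pivot -5/17 → sign −
step 2: pivot -17/5 → sign −
step 3: pivot -1/85 → sign −
step 4: row/col 4 already zero → sign 0
signature = (0, 4, 1)

Answer: (0, 4, 1)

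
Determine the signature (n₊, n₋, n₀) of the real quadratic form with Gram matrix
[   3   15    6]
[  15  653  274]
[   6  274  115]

Answer: (2, 1, 0)

Derivation:
step 0: pivot 3 → sign +
step 1: pivot 578 → sign +
step 2: pivot -1/289 → sign −
signature = (2, 1, 0)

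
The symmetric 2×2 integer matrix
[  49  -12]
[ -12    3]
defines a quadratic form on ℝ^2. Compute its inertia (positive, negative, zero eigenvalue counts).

step 0: pivot 49 → sign +
step 1: pivot 3/49 → sign +
signature = (2, 0, 0)

Answer: (2, 0, 0)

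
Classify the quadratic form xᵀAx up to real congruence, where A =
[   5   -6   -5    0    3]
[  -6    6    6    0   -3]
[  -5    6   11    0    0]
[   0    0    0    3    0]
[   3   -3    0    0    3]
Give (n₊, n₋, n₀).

step 0: pivot 5 → sign +
step 1: pivot -6/5 → sign −
step 2: pivot 6 → sign +
step 3: pivot 3 → sign +
step 4: row/col 4 already zero → sign 0
signature = (3, 1, 1)

Answer: (3, 1, 1)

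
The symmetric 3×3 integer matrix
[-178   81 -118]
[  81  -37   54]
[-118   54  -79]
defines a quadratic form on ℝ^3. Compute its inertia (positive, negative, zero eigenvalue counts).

step 0: pivot -178 → sign −
step 1: pivot -25/178 → sign −
step 2: pivot -3/25 → sign −
signature = (0, 3, 0)

Answer: (0, 3, 0)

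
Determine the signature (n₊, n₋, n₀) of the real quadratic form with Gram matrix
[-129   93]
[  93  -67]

step 0: pivot -129 → sign −
step 1: pivot 2/43 → sign +
signature = (1, 1, 0)

Answer: (1, 1, 0)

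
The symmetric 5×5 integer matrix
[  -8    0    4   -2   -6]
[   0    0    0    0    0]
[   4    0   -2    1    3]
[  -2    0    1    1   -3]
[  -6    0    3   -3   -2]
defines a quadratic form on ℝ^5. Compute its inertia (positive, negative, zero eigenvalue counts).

Answer: (2, 1, 2)

Derivation:
step 0: pivot -8 → sign −
step 1: pivot 3/2 → sign +
step 2: pivot 1 → sign +
step 3: row/col 3 already zero → sign 0
step 4: row/col 4 already zero → sign 0
signature = (2, 1, 2)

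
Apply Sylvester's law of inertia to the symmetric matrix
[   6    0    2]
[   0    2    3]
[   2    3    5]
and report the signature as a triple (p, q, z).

Answer: (2, 1, 0)

Derivation:
step 0: pivot 6 → sign +
step 1: pivot 2 → sign +
step 2: pivot -1/6 → sign −
signature = (2, 1, 0)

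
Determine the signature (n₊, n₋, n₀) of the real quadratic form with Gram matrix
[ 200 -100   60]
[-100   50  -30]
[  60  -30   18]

Answer: (1, 0, 2)

Derivation:
step 0: pivot 200 → sign +
step 1: row/col 1 already zero → sign 0
step 2: row/col 2 already zero → sign 0
signature = (1, 0, 2)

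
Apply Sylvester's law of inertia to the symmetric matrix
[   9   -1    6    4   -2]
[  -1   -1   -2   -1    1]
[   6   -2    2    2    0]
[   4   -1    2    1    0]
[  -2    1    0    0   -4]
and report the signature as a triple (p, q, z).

step 0: pivot 9 → sign +
step 1: pivot -10/9 → sign −
step 2: pivot -2/5 → sign −
step 3: pivot -1/2 → sign −
step 4: pivot -3 → sign −
signature = (1, 4, 0)

Answer: (1, 4, 0)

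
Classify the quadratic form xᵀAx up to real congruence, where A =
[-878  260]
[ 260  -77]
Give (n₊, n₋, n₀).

step 0: pivot -878 → sign −
step 1: pivot -3/439 → sign −
signature = (0, 2, 0)

Answer: (0, 2, 0)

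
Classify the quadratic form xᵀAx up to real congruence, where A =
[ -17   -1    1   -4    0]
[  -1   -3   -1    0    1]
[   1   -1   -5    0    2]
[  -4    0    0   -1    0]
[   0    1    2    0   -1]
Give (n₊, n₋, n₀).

step 0: pivot -17 → sign −
step 1: pivot -50/17 → sign −
step 2: pivot -114/25 → sign −
step 3: pivot -1/57 → sign −
step 4: row/col 4 already zero → sign 0
signature = (0, 4, 1)

Answer: (0, 4, 1)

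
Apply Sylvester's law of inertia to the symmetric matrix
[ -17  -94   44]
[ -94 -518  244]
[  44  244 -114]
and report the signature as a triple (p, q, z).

Answer: (1, 2, 0)

Derivation:
step 0: pivot -17 → sign −
step 1: pivot 30/17 → sign +
step 2: pivot -2/5 → sign −
signature = (1, 2, 0)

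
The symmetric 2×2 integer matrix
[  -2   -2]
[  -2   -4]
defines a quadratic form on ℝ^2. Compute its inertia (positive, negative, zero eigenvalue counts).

step 0: pivot -2 → sign −
step 1: pivot -2 → sign −
signature = (0, 2, 0)

Answer: (0, 2, 0)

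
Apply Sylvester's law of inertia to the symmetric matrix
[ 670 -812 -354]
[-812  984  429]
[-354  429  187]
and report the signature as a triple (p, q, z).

step 0: pivot 670 → sign +
step 1: pivot -32/335 → sign −
step 2: pivot -1/32 → sign −
signature = (1, 2, 0)

Answer: (1, 2, 0)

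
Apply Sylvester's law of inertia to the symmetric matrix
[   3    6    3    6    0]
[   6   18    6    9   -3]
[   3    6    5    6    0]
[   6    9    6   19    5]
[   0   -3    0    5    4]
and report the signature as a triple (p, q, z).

step 0: pivot 3 → sign +
step 1: pivot 6 → sign +
step 2: pivot 2 → sign +
step 3: pivot 11/2 → sign +
step 4: pivot 3/11 → sign +
signature = (5, 0, 0)

Answer: (5, 0, 0)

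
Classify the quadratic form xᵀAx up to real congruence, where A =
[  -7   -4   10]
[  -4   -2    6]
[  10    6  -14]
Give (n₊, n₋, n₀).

Answer: (1, 1, 1)

Derivation:
step 0: pivot -7 → sign −
step 1: pivot 2/7 → sign +
step 2: row/col 2 already zero → sign 0
signature = (1, 1, 1)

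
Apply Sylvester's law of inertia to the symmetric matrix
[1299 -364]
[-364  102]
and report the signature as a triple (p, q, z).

step 0: pivot 1299 → sign +
step 1: pivot 2/1299 → sign +
signature = (2, 0, 0)

Answer: (2, 0, 0)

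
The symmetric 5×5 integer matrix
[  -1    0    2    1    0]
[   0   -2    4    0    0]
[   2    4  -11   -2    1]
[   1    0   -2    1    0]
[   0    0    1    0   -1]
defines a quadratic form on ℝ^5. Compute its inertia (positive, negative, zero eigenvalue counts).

step 0: pivot -1 → sign −
step 1: pivot -2 → sign −
step 2: pivot 1 → sign +
step 3: pivot 2 → sign +
step 4: pivot -2 → sign −
signature = (2, 3, 0)

Answer: (2, 3, 0)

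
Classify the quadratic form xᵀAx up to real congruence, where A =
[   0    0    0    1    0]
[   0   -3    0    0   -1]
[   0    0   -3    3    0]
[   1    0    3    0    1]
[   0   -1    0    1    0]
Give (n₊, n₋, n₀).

Answer: (2, 3, 0)

Derivation:
step 0: pivot -3 → sign −
step 1: pivot -3 → sign −
step 2: pivot 3 → sign +
step 3: pivot -1/3 → sign −
step 4: pivot 1/3 → sign +
signature = (2, 3, 0)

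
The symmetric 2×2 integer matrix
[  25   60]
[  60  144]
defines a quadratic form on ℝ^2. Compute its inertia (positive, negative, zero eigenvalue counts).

Answer: (1, 0, 1)

Derivation:
step 0: pivot 25 → sign +
step 1: row/col 1 already zero → sign 0
signature = (1, 0, 1)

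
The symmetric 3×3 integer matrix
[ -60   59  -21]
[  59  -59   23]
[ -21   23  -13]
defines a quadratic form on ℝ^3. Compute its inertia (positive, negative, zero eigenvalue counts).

step 0: pivot -60 → sign −
step 1: pivot -59/60 → sign −
step 2: pivot -2/59 → sign −
signature = (0, 3, 0)

Answer: (0, 3, 0)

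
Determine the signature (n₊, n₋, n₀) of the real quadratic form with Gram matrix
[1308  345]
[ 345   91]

step 0: pivot 1308 → sign +
step 1: pivot 1/436 → sign +
signature = (2, 0, 0)

Answer: (2, 0, 0)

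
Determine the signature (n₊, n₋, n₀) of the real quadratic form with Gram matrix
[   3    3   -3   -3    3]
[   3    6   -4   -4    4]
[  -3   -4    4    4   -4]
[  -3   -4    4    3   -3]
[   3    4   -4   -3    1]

Answer: (3, 2, 0)

Derivation:
step 0: pivot 3 → sign +
step 1: pivot 3 → sign +
step 2: pivot 2/3 → sign +
step 3: pivot -1 → sign −
step 4: pivot -2 → sign −
signature = (3, 2, 0)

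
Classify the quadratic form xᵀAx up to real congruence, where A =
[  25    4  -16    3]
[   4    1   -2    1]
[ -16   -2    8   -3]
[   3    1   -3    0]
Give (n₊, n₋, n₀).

step 0: pivot 25 → sign +
step 1: pivot 9/25 → sign +
step 2: pivot -28/9 → sign −
step 3: pivot 1/28 → sign +
signature = (3, 1, 0)

Answer: (3, 1, 0)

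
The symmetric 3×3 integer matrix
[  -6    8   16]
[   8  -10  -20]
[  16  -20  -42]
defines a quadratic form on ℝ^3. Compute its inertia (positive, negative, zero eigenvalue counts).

Answer: (1, 2, 0)

Derivation:
step 0: pivot -6 → sign −
step 1: pivot 2/3 → sign +
step 2: pivot -2 → sign −
signature = (1, 2, 0)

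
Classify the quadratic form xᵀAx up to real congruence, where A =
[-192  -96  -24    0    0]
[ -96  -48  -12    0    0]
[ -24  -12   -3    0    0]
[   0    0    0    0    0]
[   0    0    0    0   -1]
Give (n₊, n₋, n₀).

Answer: (0, 2, 3)

Derivation:
step 0: pivot -192 → sign −
step 1: pivot -1 → sign −
step 2: row/col 2 already zero → sign 0
step 3: row/col 3 already zero → sign 0
step 4: row/col 4 already zero → sign 0
signature = (0, 2, 3)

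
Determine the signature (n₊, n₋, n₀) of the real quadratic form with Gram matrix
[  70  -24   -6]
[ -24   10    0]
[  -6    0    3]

Answer: (3, 0, 0)

Derivation:
step 0: pivot 70 → sign +
step 1: pivot 62/35 → sign +
step 2: pivot 3/31 → sign +
signature = (3, 0, 0)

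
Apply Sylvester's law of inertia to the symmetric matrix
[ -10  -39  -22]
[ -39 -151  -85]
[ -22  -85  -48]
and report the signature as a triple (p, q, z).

step 0: pivot -10 → sign −
step 1: pivot 11/10 → sign +
step 2: pivot -2/11 → sign −
signature = (1, 2, 0)

Answer: (1, 2, 0)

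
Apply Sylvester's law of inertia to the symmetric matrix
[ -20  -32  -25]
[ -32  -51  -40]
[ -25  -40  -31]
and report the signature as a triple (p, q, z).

step 0: pivot -20 → sign −
step 1: pivot 1/5 → sign +
step 2: pivot 1/4 → sign +
signature = (2, 1, 0)

Answer: (2, 1, 0)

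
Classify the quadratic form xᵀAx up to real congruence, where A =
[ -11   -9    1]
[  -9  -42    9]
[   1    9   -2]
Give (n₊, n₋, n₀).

Answer: (1, 2, 0)

Derivation:
step 0: pivot -11 → sign −
step 1: pivot -381/11 → sign −
step 2: pivot 3/127 → sign +
signature = (1, 2, 0)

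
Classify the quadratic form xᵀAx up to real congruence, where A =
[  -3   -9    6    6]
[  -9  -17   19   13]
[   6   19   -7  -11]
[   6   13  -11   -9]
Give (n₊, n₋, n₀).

Answer: (3, 1, 0)

Derivation:
step 0: pivot -3 → sign −
step 1: pivot 10 → sign +
step 2: pivot 49/10 → sign +
step 3: pivot 2/49 → sign +
signature = (3, 1, 0)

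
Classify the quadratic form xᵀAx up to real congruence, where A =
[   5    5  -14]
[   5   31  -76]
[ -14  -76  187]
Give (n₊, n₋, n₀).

Answer: (2, 1, 0)

Derivation:
step 0: pivot 5 → sign +
step 1: pivot 26 → sign +
step 2: pivot -3/65 → sign −
signature = (2, 1, 0)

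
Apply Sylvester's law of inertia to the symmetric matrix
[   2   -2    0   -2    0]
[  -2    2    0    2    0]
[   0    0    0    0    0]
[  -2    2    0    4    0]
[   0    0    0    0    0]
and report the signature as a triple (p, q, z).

step 0: pivot 2 → sign +
step 1: pivot 2 → sign +
step 2: row/col 2 already zero → sign 0
step 3: row/col 3 already zero → sign 0
step 4: row/col 4 already zero → sign 0
signature = (2, 0, 3)

Answer: (2, 0, 3)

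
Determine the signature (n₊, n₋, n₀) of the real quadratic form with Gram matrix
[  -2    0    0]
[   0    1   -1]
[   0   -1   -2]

step 0: pivot -2 → sign −
step 1: pivot 1 → sign +
step 2: pivot -3 → sign −
signature = (1, 2, 0)

Answer: (1, 2, 0)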